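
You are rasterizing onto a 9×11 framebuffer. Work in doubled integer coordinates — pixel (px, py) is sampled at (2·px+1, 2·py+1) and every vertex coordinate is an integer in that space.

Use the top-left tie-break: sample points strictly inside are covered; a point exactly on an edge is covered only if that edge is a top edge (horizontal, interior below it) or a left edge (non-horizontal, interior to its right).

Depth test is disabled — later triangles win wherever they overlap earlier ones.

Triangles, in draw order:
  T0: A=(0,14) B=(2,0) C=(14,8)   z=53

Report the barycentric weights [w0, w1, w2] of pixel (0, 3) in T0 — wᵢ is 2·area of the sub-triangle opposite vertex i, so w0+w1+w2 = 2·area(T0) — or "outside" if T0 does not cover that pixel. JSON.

T0:
  2·area = 184
  edge (0, 14)→(2, 0): d=(2,-14) top-left  bias=+0
  edge (2, 0)→(14, 8): d=(12,8) right/bottom  bias=-1
  edge (14, 8)→(0, 14): d=(-14,6) right/bottom  bias=-1
    (1,0)@(3, 1): e=[16,4,164] → X
    (2,0)@(5, 1): e=[44,-12,152] → .
    (1,1)@(3, 3): e=[20,28,136] → X
    (2,1)@(5, 3): e=[48,12,124] → X
    (3,1)@(7, 3): e=[76,-4,112] → .
    (1,2)@(3, 5): e=[24,52,108] → X
    (3,2)@(7, 5): e=[80,20,84] → X
    (4,2)@(9, 5): e=[108,4,72] → X
    (5,2)@(11, 5): e=[136,-12,60] → .
    (0,3)@(1, 7): e=[0,92,92] → X  [on edge]
    (5,3)@(11, 7): e=[140,12,32] → X
    (6,3)@(13, 7): e=[168,-4,20] → .
    (3,5)@(7, 11): e=[92,92,0] → .  [on edge]
  covered (23 px):
    . X . . . . . . .
    . X X . . . . . .
    . X X X X . . . .
    X X X X X X . . .
    X X X X X X . . .
    X X X . . . . . .
    X . . . . . . . .
    . . . . . . . . .
    . . . . . . . . .
    . . . . . . . . .
    . . . . . . . . .

Answer: [92,92,0]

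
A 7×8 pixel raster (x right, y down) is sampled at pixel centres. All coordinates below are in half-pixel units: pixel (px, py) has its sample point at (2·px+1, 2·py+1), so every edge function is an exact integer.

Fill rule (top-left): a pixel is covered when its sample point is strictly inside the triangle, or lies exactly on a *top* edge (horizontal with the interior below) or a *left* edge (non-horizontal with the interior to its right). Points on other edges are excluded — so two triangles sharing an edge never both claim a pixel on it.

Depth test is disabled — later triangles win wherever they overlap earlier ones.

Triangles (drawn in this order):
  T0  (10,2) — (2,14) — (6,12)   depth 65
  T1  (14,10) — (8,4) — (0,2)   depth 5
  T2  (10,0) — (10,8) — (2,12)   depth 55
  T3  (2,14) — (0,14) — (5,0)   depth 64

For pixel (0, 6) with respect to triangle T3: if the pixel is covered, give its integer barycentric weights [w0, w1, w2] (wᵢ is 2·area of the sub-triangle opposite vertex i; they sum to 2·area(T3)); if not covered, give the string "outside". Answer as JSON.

T0:
  2·area = 32  (B↔C swapped to make it positive)
  edge (10, 2)→(6, 12): d=(-4,10) right/bottom  bias=-1
  edge (6, 12)→(2, 14): d=(-4,2) right/bottom  bias=-1
  edge (2, 14)→(10, 2): d=(8,-12) top-left  bias=+0
    (3,3)@(7, 7): e=[10,18,4] → X
    (4,3)@(9, 7): e=[-10,14,28] → .
    (3,4)@(7, 9): e=[2,10,20] → X
    (4,4)@(9, 9): e=[-18,6,44] → .
    (2,5)@(5, 11): e=[14,6,12] → X
    (3,5)@(7, 11): e=[-6,2,36] → .
    (1,6)@(3, 13): e=[26,2,4] → X
    (2,6)@(5, 13): e=[6,-2,28] → .
    (1,7)@(3, 15): e=[18,-6,20] → .
  covered (4 px):
    . . . . . . .
    . . . . . . .
    . . . . . . .
    . . . X . . .
    . . . X . . .
    . . X . . . .
    . X . . . . .
    . . . . . . .
T1:
  2·area = 36  (B↔C swapped to make it positive)
  edge (14, 10)→(0, 2): d=(-14,-8) top-left  bias=+0
  edge (0, 2)→(8, 4): d=(8,2) right/bottom  bias=-1
  edge (8, 4)→(14, 10): d=(6,6) right/bottom  bias=-1
    (2,0)@(5, 1): e=[54,-18,0] → .  [on edge]
    (1,1)@(3, 3): e=[10,2,24] → X
    (2,1)@(5, 3): e=[26,-2,12] → .
    (3,1)@(7, 3): e=[42,-6,0] → .  [on edge]
    (1,2)@(3, 5): e=[-18,18,36] → .
    (3,2)@(7, 5): e=[14,10,12] → X
    (4,2)@(9, 5): e=[30,6,0] → .  [on edge]
    (3,3)@(7, 7): e=[-14,26,24] → .
    (4,3)@(9, 7): e=[2,22,12] → X
    (5,3)@(11, 7): e=[18,18,0] → .  [on edge]
    (4,4)@(9, 9): e=[-26,38,24] → .
    (6,4)@(13, 9): e=[6,30,0] → .  [on edge]
  covered (3 px):
    . . . . . . .
    . X . . . . .
    . . . X . . .
    . . . . X . .
    . . . . . . .
    . . . . . . .
    . . . . . . .
    . . . . . . .
T2:
  2·area = 64
  edge (10, 0)→(10, 8): d=(0,8) right/bottom  bias=-1
  edge (10, 8)→(2, 12): d=(-8,4) right/bottom  bias=-1
  edge (2, 12)→(10, 0): d=(8,-12) top-left  bias=+0
    (4,1)@(9, 3): e=[8,44,12] → X
    (5,1)@(11, 3): e=[-8,36,36] → .
    (3,2)@(7, 5): e=[24,36,4] → X
    (5,2)@(11, 5): e=[-8,20,52] → .
    (3,3)@(7, 7): e=[24,20,20] → X
    (5,3)@(11, 7): e=[-8,4,68] → .
    (2,4)@(5, 9): e=[40,12,12] → X
    (4,4)@(9, 9): e=[8,-4,60] → .
    (1,5)@(3, 11): e=[56,4,4] → X
    (2,5)@(5, 11): e=[40,-4,28] → .
    (3,5)@(7, 11): e=[24,-12,52] → .
    (1,6)@(3, 13): e=[56,-12,20] → .
  covered (8 px):
    . . . . . . .
    . . . . X . .
    . . . X X . .
    . . . X X . .
    . . X X . . .
    . X . . . . .
    . . . . . . .
    . . . . . . .
T3:
  2·area = 28
  edge (2, 14)→(0, 14): d=(-2,0) right/bottom  bias=-1
  edge (0, 14)→(5, 0): d=(5,-14) top-left  bias=+0
  edge (5, 0)→(2, 14): d=(-3,14) right/bottom  bias=-1
    (1,3)@(3, 7): e=[14,7,7] → X
    (2,3)@(5, 7): e=[14,35,-21] → .
    (1,4)@(3, 9): e=[10,17,1] → X
    (2,4)@(5, 9): e=[10,45,-27] → .
    (1,5)@(3, 11): e=[6,27,-5] → .
    (0,6)@(1, 13): e=[2,9,17] → X
    (1,6)@(3, 13): e=[2,37,-11] → .
    (0,7)@(1, 15): e=[-2,19,11] → .
  covered (3 px):
    . . . . . . .
    . . . . . . .
    . . . . . . .
    . X . . . . .
    . X . . . . .
    . . . . . . .
    X . . . . . .
    . . . . . . .

Answer: [9,17,2]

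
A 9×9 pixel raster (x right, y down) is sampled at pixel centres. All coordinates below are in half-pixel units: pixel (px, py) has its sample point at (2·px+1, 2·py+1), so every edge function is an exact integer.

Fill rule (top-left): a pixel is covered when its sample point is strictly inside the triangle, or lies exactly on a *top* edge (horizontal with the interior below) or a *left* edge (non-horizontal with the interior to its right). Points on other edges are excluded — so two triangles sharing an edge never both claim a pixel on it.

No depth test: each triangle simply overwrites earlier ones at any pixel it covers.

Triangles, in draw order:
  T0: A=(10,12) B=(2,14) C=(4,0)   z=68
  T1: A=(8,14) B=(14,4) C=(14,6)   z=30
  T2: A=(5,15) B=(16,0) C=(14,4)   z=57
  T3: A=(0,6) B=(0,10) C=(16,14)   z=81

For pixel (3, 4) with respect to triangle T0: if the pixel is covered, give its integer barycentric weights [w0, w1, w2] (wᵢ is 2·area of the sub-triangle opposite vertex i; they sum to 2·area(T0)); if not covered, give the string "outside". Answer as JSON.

T0:
  2·area = 108
  edge (10, 12)→(2, 14): d=(-8,2) right/bottom  bias=-1
  edge (2, 14)→(4, 0): d=(2,-14) top-left  bias=+0
  edge (4, 0)→(10, 12): d=(6,12) right/bottom  bias=-1
    (2,1)@(5, 3): e=[82,20,6] → X
    (3,1)@(7, 3): e=[78,48,-18] → .
    (2,2)@(5, 5): e=[66,24,18] → X
    (3,2)@(7, 5): e=[62,52,-6] → .
    (1,3)@(3, 7): e=[54,0,54] → X  [on edge]
    (3,3)@(7, 7): e=[46,56,6] → X
    (4,3)@(9, 7): e=[42,84,-18] → .
    (1,4)@(3, 9): e=[38,4,66] → X
    (4,4)@(9, 9): e=[26,88,-6] → .
    (1,5)@(3, 11): e=[22,8,78] → X
    (4,5)@(9, 11): e=[10,92,6] → X
    (5,5)@(11, 11): e=[6,120,-18] → .
  covered (14 px):
    . . . . . . . . .
    . . X . . . . . .
    . . X . . . . . .
    . X X X . . . . .
    . X X X . . . . .
    . X X X X . . . .
    . X X . . . . . .
    . . . . . . . . .
    . . . . . . . . .
T1:
  2·area = 12
  edge (8, 14)→(14, 4): d=(6,-10) top-left  bias=+0
  edge (14, 4)→(14, 6): d=(0,2) right/bottom  bias=-1
  edge (14, 6)→(8, 14): d=(-6,8) right/bottom  bias=-1
    (6,3)@(13, 7): e=[8,2,2] → X
    (7,3)@(15, 7): e=[28,-2,-14] → .
    (5,4)@(11, 9): e=[0,6,6] → X  [on edge]
    (6,4)@(13, 9): e=[20,2,-10] → .
    (5,5)@(11, 11): e=[12,6,-6] → .
  covered (2 px):
    . . . . . . . . .
    . . . . . . . . .
    . . . . . . . . .
    . . . . . . X . .
    . . . . . X . . .
    . . . . . . . . .
    . . . . . . . . .
    . . . . . . . . .
    . . . . . . . . .
T2:
  2·area = 14
  edge (5, 15)→(16, 0): d=(11,-15) top-left  bias=+0
  edge (16, 0)→(14, 4): d=(-2,4) right/bottom  bias=-1
  edge (14, 4)→(5, 15): d=(-9,11) right/bottom  bias=-1
    (6,2)@(13, 5): e=[10,2,2] → X
    (7,2)@(15, 5): e=[40,-6,-20] → .
    (5,3)@(11, 7): e=[2,6,6] → X
    (6,3)@(13, 7): e=[32,-2,-16] → .
    (5,4)@(11, 9): e=[24,2,-12] → .
    (2,7)@(5, 15): e=[0,14,0] → .  [on edge]
  covered (2 px):
    . . . . . . . . .
    . . . . . . . . .
    . . . . . . X . .
    . . . . . X . . .
    . . . . . . . . .
    . . . . . . . . .
    . . . . . . . . .
    . . . . . . . . .
    . . . . . . . . .
T3:
  2·area = 64  (B↔C swapped to make it positive)
  edge (0, 6)→(16, 14): d=(16,8) right/bottom  bias=-1
  edge (16, 14)→(0, 10): d=(-16,-4) top-left  bias=+0
  edge (0, 10)→(0, 6): d=(0,-4) top-left  bias=+0
    (0,3)@(1, 7): e=[8,52,4] → X
    (1,3)@(3, 7): e=[-8,60,12] → .
    (0,4)@(1, 9): e=[40,20,4] → X
    (1,4)@(3, 9): e=[24,28,12] → X
    (2,4)@(5, 9): e=[8,36,20] → X
    (3,4)@(7, 9): e=[-8,44,28] → .
    (0,5)@(1, 11): e=[72,-12,4] → .
    (1,5)@(3, 11): e=[56,-4,12] → .
    (2,5)@(5, 11): e=[40,4,20] → X
    (3,5)@(7, 11): e=[24,12,28] → X
    (4,5)@(9, 11): e=[8,20,36] → X
    (5,5)@(11, 11): e=[-8,28,44] → .
  covered (8 px):
    . . . . . . . . .
    . . . . . . . . .
    . . . . . . . . .
    X . . . . . . . .
    X X X . . . . . .
    . . X X X . . . .
    . . . . . . X . .
    . . . . . . . . .
    . . . . . . . . .

Answer: [60,18,30]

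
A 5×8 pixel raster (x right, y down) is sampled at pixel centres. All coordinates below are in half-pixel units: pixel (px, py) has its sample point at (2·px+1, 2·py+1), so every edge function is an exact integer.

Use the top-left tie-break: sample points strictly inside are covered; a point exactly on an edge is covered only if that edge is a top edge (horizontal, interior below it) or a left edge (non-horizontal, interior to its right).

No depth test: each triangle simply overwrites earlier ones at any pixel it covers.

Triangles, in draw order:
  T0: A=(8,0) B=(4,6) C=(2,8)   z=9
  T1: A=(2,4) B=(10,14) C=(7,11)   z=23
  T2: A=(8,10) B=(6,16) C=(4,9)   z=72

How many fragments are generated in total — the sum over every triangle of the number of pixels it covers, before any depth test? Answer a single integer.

T0:
  2·area = 4
  edge (8, 0)→(4, 6): d=(-4,6) right/bottom  bias=-1
  edge (4, 6)→(2, 8): d=(-2,2) right/bottom  bias=-1
  edge (2, 8)→(8, 0): d=(6,-8) top-left  bias=+0
    (4,0)@(9, 1): e=[-10,0,14] → ·  [on edge]
    (3,1)@(7, 3): e=[-6,0,10] → ·  [on edge]
    (2,2)@(5, 5): e=[-2,0,6] → ·  [on edge]
    (1,3)@(3, 7): e=[2,0,2] → ·  [on edge]
    (0,4)@(1, 9): e=[6,0,-2] → ·  [on edge]
  covered (0 px):
    · · · · ·
    · · · · ·
    · · · · ·
    · · · · ·
    · · · · ·
    · · · · ·
    · · · · ·
    · · · · ·
T1:
  2·area = 6
  edge (2, 4)→(10, 14): d=(8,10) right/bottom  bias=-1
  edge (10, 14)→(7, 11): d=(-3,-3) top-left  bias=+0
  edge (7, 11)→(2, 4): d=(-5,-7) top-left  bias=+0
    (0,2)@(1, 5): e=[18,0,-12] → ·  [on edge]
    (1,3)@(3, 7): e=[14,0,-8] → ·  [on edge]
    (2,4)@(5, 9): e=[10,0,-4] → ·  [on edge]
    (3,5)@(7, 11): e=[6,0,0] → █  [on edge]
    (4,5)@(9, 11): e=[-14,6,14] → ·
    (3,6)@(7, 13): e=[22,-6,-10] → ·
    (4,6)@(9, 13): e=[2,0,4] → █  [on edge]
    (4,7)@(9, 15): e=[18,-6,-6] → ·
  covered (2 px):
    · · · · ·
    · · · · ·
    · · · · ·
    · · · · ·
    · · · · ·
    · · · █ ·
    · · · · █
    · · · · ·
T2:
  2·area = 26
  edge (8, 10)→(6, 16): d=(-2,6) right/bottom  bias=-1
  edge (6, 16)→(4, 9): d=(-2,-7) top-left  bias=+0
  edge (4, 9)→(8, 10): d=(4,1) right/bottom  bias=-1
    (4,3)@(9, 7): e=[0,39,-13] → ·  [on edge]
    (2,5)@(5, 11): e=[16,3,7] → █
    (3,5)@(7, 11): e=[4,17,5] → █
    (4,5)@(9, 11): e=[-8,31,3] → ·
    (2,6)@(5, 13): e=[12,-1,15] → ·
    (3,6)@(7, 13): e=[0,13,13] → ·  [on edge]
  covered (2 px):
    · · · · ·
    · · · · ·
    · · · · ·
    · · · · ·
    · · · · ·
    · · █ █ ·
    · · · · ·
    · · · · ·

Final: 4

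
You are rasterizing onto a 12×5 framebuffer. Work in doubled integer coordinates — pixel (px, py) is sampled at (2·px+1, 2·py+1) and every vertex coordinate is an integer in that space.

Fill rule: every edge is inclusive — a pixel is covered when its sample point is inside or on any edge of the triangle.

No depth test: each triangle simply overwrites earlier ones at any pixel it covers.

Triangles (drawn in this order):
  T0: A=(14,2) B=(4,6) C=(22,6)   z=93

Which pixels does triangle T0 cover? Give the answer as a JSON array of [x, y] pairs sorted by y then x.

T0:
  2·area = 72  (B↔C swapped to make it positive)
  edge (14, 2)→(22, 6): d=(8,4) inclusive
  edge (22, 6)→(4, 6): d=(-18,0) inclusive
  edge (4, 6)→(14, 2): d=(10,-4) inclusive
    (6,1)@(13, 3): e=[12,54,6] → █
    (7,1)@(15, 3): e=[4,54,14] → █
    (8,1)@(17, 3): e=[-4,54,22] → ·
    (3,2)@(7, 5): e=[52,18,2] → █
    (4,2)@(9, 5): e=[44,18,10] → █
    (5,2)@(11, 5): e=[36,18,18] → █
    (8,2)@(17, 5): e=[12,18,42] → █
    (9,2)@(19, 5): e=[4,18,50] → █
    (10,2)@(21, 5): e=[-4,18,58] → ·
    (3,3)@(7, 7): e=[68,-18,22] → ·
    (4,3)@(9, 7): e=[60,-18,30] → ·
    (5,3)@(11, 7): e=[52,-18,38] → ·
  covered (9 px):
    · · · · · · · · · · · ·
    · · · · · · █ █ · · · ·
    · · · █ █ █ █ █ █ █ · ·
    · · · · · · · · · · · ·
    · · · · · · · · · · · ·

Final: [[6,1],[7,1],[3,2],[4,2],[5,2],[6,2],[7,2],[8,2],[9,2]]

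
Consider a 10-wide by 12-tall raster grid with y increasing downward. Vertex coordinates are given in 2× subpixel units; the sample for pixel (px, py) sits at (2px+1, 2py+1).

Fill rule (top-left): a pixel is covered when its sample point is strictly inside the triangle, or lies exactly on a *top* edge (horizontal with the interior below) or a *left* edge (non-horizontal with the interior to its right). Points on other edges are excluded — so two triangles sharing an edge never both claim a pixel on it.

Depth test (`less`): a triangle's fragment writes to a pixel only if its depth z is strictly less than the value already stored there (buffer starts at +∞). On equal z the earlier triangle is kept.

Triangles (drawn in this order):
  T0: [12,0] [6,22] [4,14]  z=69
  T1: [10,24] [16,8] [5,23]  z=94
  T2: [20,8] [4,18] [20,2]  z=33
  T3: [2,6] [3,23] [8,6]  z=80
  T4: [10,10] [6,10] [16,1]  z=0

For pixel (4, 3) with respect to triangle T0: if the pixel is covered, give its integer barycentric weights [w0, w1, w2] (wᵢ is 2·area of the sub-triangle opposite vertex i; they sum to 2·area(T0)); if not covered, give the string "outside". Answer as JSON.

T0:
  2·area = 92
  edge (12, 0)→(6, 22): d=(-6,22) right/bottom  bias=-1
  edge (6, 22)→(4, 14): d=(-2,-8) top-left  bias=+0
  edge (4, 14)→(12, 0): d=(8,-14) top-left  bias=+0
    (5,1)@(11, 3): e=[4,78,10] → █
    (6,1)@(13, 3): e=[-40,94,38] → ·
    (5,2)@(11, 5): e=[-8,74,26] → ·
    (4,3)@(9, 7): e=[24,54,14] → █
    (5,3)@(11, 7): e=[-20,70,42] → ·
    (3,4)@(7, 9): e=[56,34,2] → █
    (5,4)@(11, 9): e=[-32,66,58] → ·
    (3,5)@(7, 11): e=[44,30,18] → █
    (4,5)@(9, 11): e=[0,46,46] → ·  [on edge]
    (2,6)@(5, 13): e=[76,10,6] → █
    (4,6)@(9, 13): e=[-12,42,62] → ·
    (2,7)@(5, 15): e=[64,6,22] → █
  covered (11 px):
    · · · · · · · · · ·
    · · · · · █ · · · ·
    · · · · · · · · · ·
    · · · · █ · · · · ·
    · · · █ █ · · · · ·
    · · · █ · · · · · ·
    · · █ █ · · · · · ·
    · · █ █ · · · · · ·
    · · █ █ · · · · · ·
    · · · · · · · · · ·
    · · · · · · · · · ·
    · · · · · · · · · ·
T1:
  2·area = 86  (B↔C swapped to make it positive)
  edge (10, 24)→(5, 23): d=(-5,-1) top-left  bias=+0
  edge (5, 23)→(16, 8): d=(11,-15) top-left  bias=+0
  edge (16, 8)→(10, 24): d=(-6,16) right/bottom  bias=-1
    (6,6)@(13, 13): e=[58,10,18] → █
    (7,6)@(15, 13): e=[60,40,-14] → ·
    (5,7)@(11, 15): e=[46,2,38] → █
    (7,7)@(15, 15): e=[50,62,-26] → ·
    (5,8)@(11, 17): e=[36,24,26] → █
    (6,8)@(13, 17): e=[38,54,-6] → ·
    (4,9)@(9, 19): e=[24,16,46] → █
    (6,9)@(13, 19): e=[28,76,-18] → ·
    (3,10)@(7, 21): e=[12,8,66] → █
    (6,10)@(13, 21): e=[18,98,-30] → ·
    (2,11)@(5, 23): e=[0,0,86] → █  [on edge]
    (5,11)@(11, 23): e=[6,90,-10] → ·
  covered (12 px):
    · · · · · · · · · ·
    · · · · · · · · · ·
    · · · · · · · · · ·
    · · · · · · · · · ·
    · · · · · · · · · ·
    · · · · · · · · · ·
    · · · · · · █ · · ·
    · · · · · █ █ · · ·
    · · · · · █ · · · ·
    · · · · █ █ · · · ·
    · · · █ █ █ · · · ·
    · · █ █ █ · · · · ·
T2:
  2·area = 96
  edge (20, 8)→(4, 18): d=(-16,10) right/bottom  bias=-1
  edge (4, 18)→(20, 2): d=(16,-16) top-left  bias=+0
  edge (20, 2)→(20, 8): d=(0,6) right/bottom  bias=-1
    (9,1)@(19, 3): e=[90,0,6] → █  [on edge]
    (8,2)@(17, 5): e=[78,0,18] → █  [on edge]
    (7,3)@(15, 7): e=[66,0,30] → █  [on edge]
    (6,4)@(13, 9): e=[54,0,42] → █  [on edge]
    (9,4)@(19, 9): e=[-6,96,6] → ·
    (5,5)@(11, 11): e=[42,0,54] → █  [on edge]
    (8,5)@(17, 11): e=[-18,96,18] → ·
    (4,6)@(9, 13): e=[30,0,66] → █  [on edge]
    (6,6)@(13, 13): e=[-10,64,42] → ·
    (7,6)@(15, 13): e=[-30,96,30] → ·
    (3,7)@(7, 15): e=[18,0,78] → █  [on edge]
    (4,7)@(9, 15): e=[-2,32,66] → ·
    (2,8)@(5, 17): e=[6,0,90] → █  [on edge]
    (1,9)@(3, 19): e=[-6,0,102] → ·  [on edge]
    (0,10)@(1, 21): e=[-18,0,114] → ·  [on edge]
  covered (16 px):
    · · · · · · · · · ·
    · · · · · · · · · █
    · · · · · · · · █ █
    · · · · · · · █ █ █
    · · · · · · █ █ █ ·
    · · · · · █ █ █ · ·
    · · · · █ █ · · · ·
    · · · █ · · · · · ·
    · · █ · · · · · · ·
    · · · · · · · · · ·
    · · · · · · · · · ·
    · · · · · · · · · ·
T3:
  2·area = 102  (B↔C swapped to make it positive)
  edge (2, 6)→(8, 6): d=(6,0) top-left  bias=+0
  edge (8, 6)→(3, 23): d=(-5,17) right/bottom  bias=-1
  edge (3, 23)→(2, 6): d=(-1,-17) top-left  bias=+0
    (1,3)@(3, 7): e=[6,80,16] → █
    (2,3)@(5, 7): e=[6,46,50] → █
    (3,3)@(7, 7): e=[6,12,84] → █
    (4,3)@(9, 7): e=[6,-22,118] → ·
    (1,4)@(3, 9): e=[18,70,14] → █
    (4,4)@(9, 9): e=[18,-32,116] → ·
    (1,5)@(3, 11): e=[30,60,12] → █
    (3,5)@(7, 11): e=[30,-8,80] → ·
    (1,6)@(3, 13): e=[42,50,10] → █
    (3,6)@(7, 13): e=[42,-18,78] → ·
    (1,7)@(3, 15): e=[54,40,8] → █
    (3,7)@(7, 15): e=[54,-28,76] → ·
    (1,11)@(3, 23): e=[102,0,0] → ·  [on edge]
  covered (15 px):
    · · · · · · · · · ·
    · · · · · · · · · ·
    · · · · · · · · · ·
    · █ █ █ · · · · · ·
    · █ █ █ · · · · · ·
    · █ █ · · · · · · ·
    · █ █ · · · · · · ·
    · █ █ · · · · · · ·
    · █ · · · · · · · ·
    · █ · · · · · · · ·
    · █ · · · · · · · ·
    · · · · · · · · · ·
T4:
  2·area = 36
  edge (10, 10)→(6, 10): d=(-4,0) right/bottom  bias=-1
  edge (6, 10)→(16, 1): d=(10,-9) top-left  bias=+0
  edge (16, 1)→(10, 10): d=(-6,9) right/bottom  bias=-1
    (6,2)@(13, 5): e=[20,13,3] → █
    (7,2)@(15, 5): e=[20,31,-15] → ·
    (5,3)@(11, 7): e=[12,15,9] → █
    (6,3)@(13, 7): e=[12,33,-9] → ·
    (4,4)@(9, 9): e=[4,17,15] → █
    (5,4)@(11, 9): e=[4,35,-3] → ·
    (4,5)@(9, 11): e=[-4,37,3] → ·
  covered (3 px):
    · · · · · · · · · ·
    · · · · · · · · · ·
    · · · · · · █ · · ·
    · · · · · █ · · · ·
    · · · · █ · · · · ·
    · · · · · · · · · ·
    · · · · · · · · · ·
    · · · · · · · · · ·
    · · · · · · · · · ·
    · · · · · · · · · ·
    · · · · · · · · · ·
    · · · · · · · · · ·

Result: [54,14,24]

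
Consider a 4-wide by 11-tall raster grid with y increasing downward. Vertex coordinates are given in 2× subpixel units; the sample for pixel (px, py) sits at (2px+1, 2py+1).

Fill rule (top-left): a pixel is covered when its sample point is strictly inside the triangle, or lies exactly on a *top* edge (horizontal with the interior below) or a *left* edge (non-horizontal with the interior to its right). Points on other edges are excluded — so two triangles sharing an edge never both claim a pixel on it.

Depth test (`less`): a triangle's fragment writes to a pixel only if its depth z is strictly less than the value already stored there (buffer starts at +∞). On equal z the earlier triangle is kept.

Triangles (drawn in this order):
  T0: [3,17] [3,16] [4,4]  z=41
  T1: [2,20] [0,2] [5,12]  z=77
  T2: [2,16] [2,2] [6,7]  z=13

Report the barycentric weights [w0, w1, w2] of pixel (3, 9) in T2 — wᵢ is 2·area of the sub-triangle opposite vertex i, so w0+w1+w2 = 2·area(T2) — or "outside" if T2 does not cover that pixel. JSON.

T0:
  2·area = 1
  edge (3, 17)→(3, 16): d=(0,-1) top-left  bias=+0
  edge (3, 16)→(4, 4): d=(1,-12) top-left  bias=+0
  edge (4, 4)→(3, 17): d=(-1,13) right/bottom  bias=-1
    (1,0)@(3, 1): e=[0,-15,16] → .  [on edge]
    (1,1)@(3, 3): e=[0,-13,14] → .  [on edge]
    (1,2)@(3, 5): e=[0,-11,12] → .  [on edge]
    (1,3)@(3, 7): e=[0,-9,10] → .  [on edge]
    (1,4)@(3, 9): e=[0,-7,8] → .  [on edge]
    (1,5)@(3, 11): e=[0,-5,6] → .  [on edge]
    (1,6)@(3, 13): e=[0,-3,4] → .  [on edge]
    (1,7)@(3, 15): e=[0,-1,2] → .  [on edge]
    (1,8)@(3, 17): e=[0,1,0] → .  [on edge]
    (1,9)@(3, 19): e=[0,3,-2] → .  [on edge]
    (1,10)@(3, 21): e=[0,5,-4] → .  [on edge]
  covered (0 px):
    . . . .
    . . . .
    . . . .
    . . . .
    . . . .
    . . . .
    . . . .
    . . . .
    . . . .
    . . . .
    . . . .
T1:
  2·area = 70
  edge (2, 20)→(0, 2): d=(-2,-18) top-left  bias=+0
  edge (0, 2)→(5, 12): d=(5,10) right/bottom  bias=-1
  edge (5, 12)→(2, 20): d=(-3,8) right/bottom  bias=-1
    (0,2)@(1, 5): e=[12,5,53] → X
    (1,2)@(3, 5): e=[48,-15,37] → .
    (0,3)@(1, 7): e=[8,15,47] → X
    (1,3)@(3, 7): e=[44,-5,31] → .
    (0,4)@(1, 9): e=[4,25,41] → X
    (1,4)@(3, 9): e=[40,5,25] → X
    (2,4)@(5, 9): e=[76,-15,9] → .
    (0,5)@(1, 11): e=[0,35,35] → X  [on edge]
    (2,5)@(5, 11): e=[72,-5,3] → .
    (0,6)@(1, 13): e=[-4,45,29] → .
    (1,6)@(3, 13): e=[32,25,13] → X
    (2,6)@(5, 13): e=[68,5,-3] → .
  covered (9 px):
    . . . .
    . . . .
    X . . .
    X . . .
    X X . .
    X X . .
    . X . .
    . X . .
    . X . .
    . . . .
    . . . .
T2:
  2·area = 56
  edge (2, 16)→(2, 2): d=(0,-14) top-left  bias=+0
  edge (2, 2)→(6, 7): d=(4,5) right/bottom  bias=-1
  edge (6, 7)→(2, 16): d=(-4,9) right/bottom  bias=-1
    (1,2)@(3, 5): e=[14,7,35] → X
    (2,2)@(5, 5): e=[42,-3,17] → .
    (1,3)@(3, 7): e=[14,15,27] → X
    (2,3)@(5, 7): e=[42,5,9] → X
    (3,3)@(7, 7): e=[70,-5,-9] → .
    (1,4)@(3, 9): e=[14,23,19] → X
    (3,4)@(7, 9): e=[70,3,-17] → .
    (1,5)@(3, 11): e=[14,31,11] → X
    (2,5)@(5, 11): e=[42,21,-7] → .
    (1,6)@(3, 13): e=[14,39,3] → X
    (2,6)@(5, 13): e=[42,29,-15] → .
    (1,7)@(3, 15): e=[14,47,-5] → .
  covered (7 px):
    . . . .
    . . . .
    . X . .
    . X X .
    . X X .
    . X . .
    . X . .
    . . . .
    . . . .
    . . . .
    . . . .

Result: "outside"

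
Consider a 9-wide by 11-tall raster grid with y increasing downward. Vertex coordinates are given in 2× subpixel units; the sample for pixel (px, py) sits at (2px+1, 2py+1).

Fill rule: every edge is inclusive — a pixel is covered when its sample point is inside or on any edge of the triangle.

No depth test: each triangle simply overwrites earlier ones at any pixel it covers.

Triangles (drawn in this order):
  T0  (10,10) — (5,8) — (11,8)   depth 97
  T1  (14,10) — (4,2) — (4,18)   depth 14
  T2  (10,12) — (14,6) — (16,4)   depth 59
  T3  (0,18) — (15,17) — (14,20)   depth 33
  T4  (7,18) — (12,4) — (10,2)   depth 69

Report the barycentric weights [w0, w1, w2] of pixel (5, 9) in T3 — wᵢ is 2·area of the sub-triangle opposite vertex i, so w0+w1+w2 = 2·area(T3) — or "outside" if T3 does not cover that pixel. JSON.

T0:
  2·area = 12
  edge (10, 10)→(5, 8): d=(-5,-2) inclusive
  edge (5, 8)→(11, 8): d=(6,0) inclusive
  edge (11, 8)→(10, 10): d=(-1,2) inclusive
    (4,4)@(9, 9): e=[3,6,3] → X
    (5,4)@(11, 9): e=[7,6,-1] → .
    (4,5)@(9, 11): e=[-7,18,1] → .
  covered (1 px):
    . . . . . . . . .
    . . . . . . . . .
    . . . . . . . . .
    . . . . . . . . .
    . . . . X . . . .
    . . . . . . . . .
    . . . . . . . . .
    . . . . . . . . .
    . . . . . . . . .
    . . . . . . . . .
    . . . . . . . . .
T1:
  2·area = 160  (B↔C swapped to make it positive)
  edge (14, 10)→(4, 18): d=(-10,8) inclusive
  edge (4, 18)→(4, 2): d=(0,-16) inclusive
  edge (4, 2)→(14, 10): d=(10,8) inclusive
    (2,1)@(5, 3): e=[142,16,2] → X
    (3,1)@(7, 3): e=[126,48,-14] → .
    (2,2)@(5, 5): e=[122,16,22] → X
    (3,2)@(7, 5): e=[106,48,6] → X
    (4,2)@(9, 5): e=[90,80,-10] → .
    (2,3)@(5, 7): e=[102,16,42] → X
    (4,3)@(9, 7): e=[70,80,10] → X
    (5,3)@(11, 7): e=[54,112,-6] → .
    (2,4)@(5, 9): e=[82,16,62] → X
    (5,4)@(11, 9): e=[34,112,14] → X
    (6,4)@(13, 9): e=[18,144,-2] → .
    (2,5)@(5, 11): e=[62,16,82] → X
  covered (20 px):
    . . . . . . . . .
    . . X . . . . . .
    . . X X . . . . .
    . . X X X . . . .
    . . X X X X . . .
    . . X X X X . . .
    . . X X X . . . .
    . . X X . . . . .
    . . X . . . . . .
    . . . . . . . . .
    . . . . . . . . .
T2:
  2·area = 4
  edge (10, 12)→(14, 6): d=(4,-6) inclusive
  edge (14, 6)→(16, 4): d=(2,-2) inclusive
  edge (16, 4)→(10, 12): d=(-6,8) inclusive
    (8,1)@(17, 3): e=[6,0,-2] → .  [on edge]
    (7,2)@(15, 5): e=[2,0,2] → X  [on edge]
    (8,2)@(17, 5): e=[14,4,-14] → .
    (6,3)@(13, 7): e=[-2,0,6] → .  [on edge]
    (7,3)@(15, 7): e=[10,4,-10] → .
    (5,4)@(11, 9): e=[-6,0,10] → .  [on edge]
    (4,5)@(9, 11): e=[-10,0,14] → .  [on edge]
    (3,6)@(7, 13): e=[-14,0,18] → .  [on edge]
    (2,7)@(5, 15): e=[-18,0,22] → .  [on edge]
    (1,8)@(3, 17): e=[-22,0,26] → .  [on edge]
    (0,9)@(1, 19): e=[-26,0,30] → .  [on edge]
  covered (1 px):
    . . . . . . . . .
    . . . . . . . . .
    . . . . . . . X .
    . . . . . . . . .
    . . . . . . . . .
    . . . . . . . . .
    . . . . . . . . .
    . . . . . . . . .
    . . . . . . . . .
    . . . . . . . . .
    . . . . . . . . .
T3:
  2·area = 44
  edge (0, 18)→(15, 17): d=(15,-1) inclusive
  edge (15, 17)→(14, 20): d=(-1,3) inclusive
  edge (14, 20)→(0, 18): d=(-14,-2) inclusive
    (8,5)@(17, 11): e=[-88,0,132] → .  [on edge]
    (7,8)@(15, 17): e=[0,0,44] → X  [on edge]
    (8,8)@(17, 17): e=[2,-6,48] → .
    (3,9)@(7, 19): e=[22,22,0] → X  [on edge]
    (4,9)@(9, 19): e=[24,16,4] → X
    (5,9)@(11, 19): e=[26,10,8] → X
    (6,9)@(13, 19): e=[28,4,12] → X
    (7,9)@(15, 19): e=[30,-2,16] → .
    (3,10)@(7, 21): e=[52,20,-28] → .
    (4,10)@(9, 21): e=[54,14,-24] → .
    (5,10)@(11, 21): e=[56,8,-20] → .
    (6,10)@(13, 21): e=[58,2,-16] → .
  covered (5 px):
    . . . . . . . . .
    . . . . . . . . .
    . . . . . . . . .
    . . . . . . . . .
    . . . . . . . . .
    . . . . . . . . .
    . . . . . . . . .
    . . . . . . . . .
    . . . . . . . X .
    . . . X X X X . .
    . . . . . . . . .
T4:
  2·area = 38  (B↔C swapped to make it positive)
  edge (7, 18)→(10, 2): d=(3,-16) inclusive
  edge (10, 2)→(12, 4): d=(2,2) inclusive
  edge (12, 4)→(7, 18): d=(-5,14) inclusive
    (4,0)@(9, 1): e=[-19,0,57] → .  [on edge]
    (5,1)@(11, 3): e=[19,0,19] → X  [on edge]
    (6,1)@(13, 3): e=[51,-4,-9] → .
    (5,2)@(11, 5): e=[25,4,9] → X
    (6,2)@(13, 5): e=[57,0,-19] → .  [on edge]
    (5,3)@(11, 7): e=[31,8,-1] → .
    (7,3)@(15, 7): e=[95,0,-57] → .  [on edge]
    (4,4)@(9, 9): e=[5,16,17] → X
    (5,4)@(11, 9): e=[37,12,-11] → .
    (8,4)@(17, 9): e=[133,0,-95] → .  [on edge]
    (4,5)@(9, 11): e=[11,20,7] → X
    (5,5)@(11, 11): e=[43,16,-21] → .
  covered (4 px):
    . . . . . . . . .
    . . . . . X . . .
    . . . . . X . . .
    . . . . . . . . .
    . . . . X . . . .
    . . . . X . . . .
    . . . . . . . . .
    . . . . . . . . .
    . . . . . . . . .
    . . . . . . . . .
    . . . . . . . . .

Answer: [10,8,26]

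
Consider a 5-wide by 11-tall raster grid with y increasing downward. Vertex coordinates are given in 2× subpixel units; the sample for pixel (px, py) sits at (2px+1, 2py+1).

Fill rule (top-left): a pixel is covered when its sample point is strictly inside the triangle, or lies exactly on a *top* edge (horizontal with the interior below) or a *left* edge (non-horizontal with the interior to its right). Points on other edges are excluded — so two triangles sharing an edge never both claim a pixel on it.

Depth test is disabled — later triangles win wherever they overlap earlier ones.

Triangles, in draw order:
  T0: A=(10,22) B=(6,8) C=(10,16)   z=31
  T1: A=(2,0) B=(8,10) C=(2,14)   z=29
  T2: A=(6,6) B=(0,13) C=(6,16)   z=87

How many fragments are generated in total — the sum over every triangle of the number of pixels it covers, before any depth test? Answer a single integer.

T0:
  2·area = 24
  edge (10, 22)→(6, 8): d=(-4,-14) top-left  bias=+0
  edge (6, 8)→(10, 16): d=(4,8) right/bottom  bias=-1
  edge (10, 16)→(10, 22): d=(0,6) right/bottom  bias=-1
    (3,5)@(7, 11): e=[2,4,18] → X
    (4,5)@(9, 11): e=[30,-12,6] → .
    (3,6)@(7, 13): e=[-6,12,18] → .
    (4,7)@(9, 15): e=[14,4,6] → X
    (4,8)@(9, 17): e=[6,12,6] → X
    (4,9)@(9, 19): e=[-2,20,6] → .
  covered (3 px):
    . . . . .
    . . . . .
    . . . . .
    . . . . .
    . . . . .
    . . . X .
    . . . . .
    . . . . X
    . . . . X
    . . . . .
    . . . . .
T1:
  2·area = 84
  edge (2, 0)→(8, 10): d=(6,10) right/bottom  bias=-1
  edge (8, 10)→(2, 14): d=(-6,4) right/bottom  bias=-1
  edge (2, 14)→(2, 0): d=(0,-14) top-left  bias=+0
    (1,1)@(3, 3): e=[8,62,14] → X
    (2,1)@(5, 3): e=[-12,54,42] → .
    (1,2)@(3, 5): e=[20,50,14] → X
    (2,2)@(5, 5): e=[0,42,42] → .  [on edge]
    (1,3)@(3, 7): e=[32,38,14] → X
    (2,3)@(5, 7): e=[12,30,42] → X
    (3,3)@(7, 7): e=[-8,22,70] → .
    (1,4)@(3, 9): e=[44,26,14] → X
    (3,4)@(7, 9): e=[4,10,70] → X
    (4,4)@(9, 9): e=[-16,2,98] → .
    (1,5)@(3, 11): e=[56,14,14] → X
    (3,5)@(7, 11): e=[16,-2,70] → .
  covered (10 px):
    . . . . .
    . X . . .
    . X . . .
    . X X . .
    . X X X .
    . X X . .
    . X . . .
    . . . . .
    . . . . .
    . . . . .
    . . . . .
T2:
  2·area = 60  (B↔C swapped to make it positive)
  edge (6, 6)→(6, 16): d=(0,10) right/bottom  bias=-1
  edge (6, 16)→(0, 13): d=(-6,-3) top-left  bias=+0
  edge (0, 13)→(6, 6): d=(6,-7) top-left  bias=+0
    (2,4)@(5, 9): e=[10,39,11] → X
    (3,4)@(7, 9): e=[-10,45,25] → .
    (1,5)@(3, 11): e=[30,21,9] → X
    (3,5)@(7, 11): e=[-10,33,37] → .
    (0,6)@(1, 13): e=[50,3,7] → X
    (3,6)@(7, 13): e=[-10,21,49] → .
    (0,7)@(1, 15): e=[50,-9,19] → .
    (1,7)@(3, 15): e=[30,-3,33] → .
    (2,7)@(5, 15): e=[10,3,47] → X
    (3,7)@(7, 15): e=[-10,9,61] → .
    (2,8)@(5, 17): e=[10,-9,59] → .
  covered (7 px):
    . . . . .
    . . . . .
    . . . . .
    . . . . .
    . . X . .
    . X X . .
    X X X . .
    . . X . .
    . . . . .
    . . . . .
    . . . . .

Result: 20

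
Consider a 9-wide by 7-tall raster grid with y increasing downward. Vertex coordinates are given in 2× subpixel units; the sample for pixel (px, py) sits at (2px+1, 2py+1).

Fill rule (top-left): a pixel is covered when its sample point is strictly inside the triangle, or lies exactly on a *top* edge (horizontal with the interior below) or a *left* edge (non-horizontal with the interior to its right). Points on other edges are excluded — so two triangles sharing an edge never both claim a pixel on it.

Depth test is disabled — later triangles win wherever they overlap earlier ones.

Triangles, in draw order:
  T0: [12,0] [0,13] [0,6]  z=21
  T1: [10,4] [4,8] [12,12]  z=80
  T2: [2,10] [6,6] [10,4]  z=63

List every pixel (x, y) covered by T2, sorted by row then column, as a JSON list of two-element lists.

T0:
  2·area = 84
  edge (12, 0)→(0, 13): d=(-12,13) right/bottom  bias=-1
  edge (0, 13)→(0, 6): d=(0,-7) top-left  bias=+0
  edge (0, 6)→(12, 0): d=(12,-6) top-left  bias=+0
    (5,0)@(11, 1): e=[1,77,6] → X
    (6,0)@(13, 1): e=[-25,91,18] → .
    (3,1)@(7, 3): e=[29,49,6] → X
    (4,1)@(9, 3): e=[3,63,18] → X
    (5,1)@(11, 3): e=[-23,77,30] → .
    (1,2)@(3, 5): e=[57,21,6] → X
    (2,2)@(5, 5): e=[31,35,18] → X
    (4,2)@(9, 5): e=[-21,63,42] → .
    (0,3)@(1, 7): e=[59,7,18] → X
    (3,3)@(7, 7): e=[-19,49,54] → .
    (0,4)@(1, 9): e=[35,7,42] → X
    (2,4)@(5, 9): e=[-17,35,66] → .
  covered (12 px):
    . . . . . X . . .
    . . . X X . . . .
    . X X X . . . . .
    X X X . . . . . .
    X X . . . . . . .
    X . . . . . . . .
    . . . . . . . . .
T1:
  2·area = 56  (B↔C swapped to make it positive)
  edge (10, 4)→(12, 12): d=(2,8) right/bottom  bias=-1
  edge (12, 12)→(4, 8): d=(-8,-4) top-left  bias=+0
  edge (4, 8)→(10, 4): d=(6,-4) top-left  bias=+0
    (4,2)@(9, 5): e=[10,44,2] → X
    (5,2)@(11, 5): e=[-6,52,10] → .
    (3,3)@(7, 7): e=[30,20,6] → X
    (5,3)@(11, 7): e=[-2,36,22] → .
    (3,4)@(7, 9): e=[34,4,18] → X
    (5,4)@(11, 9): e=[2,20,34] → X
    (6,4)@(13, 9): e=[-14,28,42] → .
    (3,5)@(7, 11): e=[38,-12,30] → .
    (4,5)@(9, 11): e=[22,-4,38] → .
    (5,5)@(11, 11): e=[6,4,46] → X
    (6,5)@(13, 11): e=[-10,12,54] → .
    (5,6)@(11, 13): e=[10,-12,58] → .
  covered (7 px):
    . . . . . . . . .
    . . . . . . . . .
    . . . . X . . . .
    . . . X X . . . .
    . . . X X X . . .
    . . . . . X . . .
    . . . . . . . . .
T2:
  2·area = 8
  edge (2, 10)→(6, 6): d=(4,-4) top-left  bias=+0
  edge (6, 6)→(10, 4): d=(4,-2) top-left  bias=+0
  edge (10, 4)→(2, 10): d=(-8,6) right/bottom  bias=-1
    (5,0)@(11, 1): e=[0,-10,18] → .  [on edge]
    (4,1)@(9, 3): e=[0,-6,14] → .  [on edge]
    (3,2)@(7, 5): e=[0,-2,10] → .  [on edge]
    (2,3)@(5, 7): e=[0,2,6] → X  [on edge]
    (3,3)@(7, 7): e=[8,6,-6] → .
    (1,4)@(3, 9): e=[0,6,2] → X  [on edge]
    (2,4)@(5, 9): e=[8,10,-10] → .
    (0,5)@(1, 11): e=[0,10,-2] → .  [on edge]
    (1,5)@(3, 11): e=[8,14,-14] → .
  covered (2 px):
    . . . . . . . . .
    . . . . . . . . .
    . . . . . . . . .
    . . X . . . . . .
    . X . . . . . . .
    . . . . . . . . .
    . . . . . . . . .

Final: [[2,3],[1,4]]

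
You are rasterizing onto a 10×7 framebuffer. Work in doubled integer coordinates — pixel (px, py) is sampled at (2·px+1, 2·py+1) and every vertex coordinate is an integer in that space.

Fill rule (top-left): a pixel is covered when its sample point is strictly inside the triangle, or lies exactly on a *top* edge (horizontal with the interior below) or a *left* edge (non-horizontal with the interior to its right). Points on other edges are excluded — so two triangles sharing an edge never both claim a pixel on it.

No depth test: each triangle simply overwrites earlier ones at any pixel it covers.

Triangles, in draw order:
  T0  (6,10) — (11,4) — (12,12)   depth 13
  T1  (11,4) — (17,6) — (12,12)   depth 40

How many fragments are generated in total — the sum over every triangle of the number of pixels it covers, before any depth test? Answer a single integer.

T0:
  2·area = 46
  edge (6, 10)→(11, 4): d=(5,-6) top-left  bias=+0
  edge (11, 4)→(12, 12): d=(1,8) right/bottom  bias=-1
  edge (12, 12)→(6, 10): d=(-6,-2) top-left  bias=+0
    (5,2)@(11, 5): e=[5,1,40] → #
    (6,2)@(13, 5): e=[17,-15,44] → ·
    (4,3)@(9, 7): e=[3,19,24] → #
    (6,3)@(13, 7): e=[27,-13,32] → ·
    (1,4)@(3, 9): e=[-23,69,0] → ·  [on edge]
    (3,4)@(7, 9): e=[1,37,8] → #
    (6,4)@(13, 9): e=[37,-11,20] → ·
    (3,5)@(7, 11): e=[11,39,-4] → ·
    (4,5)@(9, 11): e=[23,23,0] → #  [on edge]
    (6,5)@(13, 11): e=[47,-9,8] → ·
    (4,6)@(9, 13): e=[33,25,-12] → ·
    (5,6)@(11, 13): e=[45,9,-8] → ·
    (7,6)@(15, 13): e=[69,-23,0] → ·  [on edge]
  covered (8 px):
    · · · · · · · · · ·
    · · · · · · · · · ·
    · · · · · # · · · ·
    · · · · # # · · · ·
    · · · # # # · · · ·
    · · · · # # · · · ·
    · · · · · · · · · ·
T1:
  2·area = 46
  edge (11, 4)→(17, 6): d=(6,2) right/bottom  bias=-1
  edge (17, 6)→(12, 12): d=(-5,6) right/bottom  bias=-1
  edge (12, 12)→(11, 4): d=(-1,-8) top-left  bias=+0
    (6,2)@(13, 5): e=[2,29,15] → #
    (7,2)@(15, 5): e=[-2,17,31] → ·
    (6,3)@(13, 7): e=[14,19,13] → #
    (7,3)@(15, 7): e=[10,7,29] → #
    (8,3)@(17, 7): e=[6,-5,45] → ·
    (6,4)@(13, 9): e=[26,9,11] → #
    (7,4)@(15, 9): e=[22,-3,27] → ·
    (6,5)@(13, 11): e=[38,-1,9] → ·
  covered (4 px):
    · · · · · · · · · ·
    · · · · · · · · · ·
    · · · · · · # · · ·
    · · · · · · # # · ·
    · · · · · · # · · ·
    · · · · · · · · · ·
    · · · · · · · · · ·

Final: 12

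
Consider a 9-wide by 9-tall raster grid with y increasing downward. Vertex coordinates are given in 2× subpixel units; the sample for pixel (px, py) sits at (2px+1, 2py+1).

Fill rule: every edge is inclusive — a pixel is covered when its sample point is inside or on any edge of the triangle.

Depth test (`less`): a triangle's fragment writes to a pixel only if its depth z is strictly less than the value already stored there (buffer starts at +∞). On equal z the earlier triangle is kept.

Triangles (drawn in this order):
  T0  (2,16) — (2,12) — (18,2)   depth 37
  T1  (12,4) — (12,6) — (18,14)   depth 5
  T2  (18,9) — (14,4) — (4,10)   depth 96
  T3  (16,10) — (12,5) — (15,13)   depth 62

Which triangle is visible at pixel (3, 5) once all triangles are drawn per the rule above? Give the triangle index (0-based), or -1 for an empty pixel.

T0:
  2·area = 64
  edge (2, 16)→(2, 12): d=(0,-4) inclusive
  edge (2, 12)→(18, 2): d=(16,-10) inclusive
  edge (18, 2)→(2, 16): d=(-16,14) inclusive
    (5,3)@(11, 7): e=[36,10,18] → #
    (6,3)@(13, 7): e=[44,30,-10] → ·
    (3,4)@(7, 9): e=[20,2,42] → #
    (4,4)@(9, 9): e=[28,22,14] → #
    (5,4)@(11, 9): e=[36,42,-14] → ·
    (2,5)@(5, 11): e=[12,14,38] → #
    (4,5)@(9, 11): e=[28,54,-18] → ·
    (1,6)@(3, 13): e=[4,26,34] → #
    (3,6)@(7, 13): e=[20,66,-22] → ·
    (1,7)@(3, 15): e=[4,58,2] → #
    (2,7)@(5, 15): e=[12,78,-26] → ·
    (1,8)@(3, 17): e=[4,90,-30] → ·
  covered (8 px):
    · · · · · · · · ·
    · · · · · · · · ·
    · · · · · · · · ·
    · · · · · # · · ·
    · · · # # · · · ·
    · · # # · · · · ·
    · # # · · · · · ·
    · # · · · · · · ·
    · · · · · · · · ·
T1:
  2·area = 12  (B↔C swapped to make it positive)
  edge (12, 4)→(18, 14): d=(6,10) inclusive
  edge (18, 14)→(12, 6): d=(-6,-8) inclusive
  edge (12, 6)→(12, 4): d=(0,-2) inclusive
    (6,3)@(13, 7): e=[8,2,2] → #
    (7,3)@(15, 7): e=[-12,18,6] → ·
    (6,4)@(13, 9): e=[20,-10,2] → ·
    (7,4)@(15, 9): e=[0,6,6] → #  [on edge]
    (8,4)@(17, 9): e=[-20,22,10] → ·
    (7,5)@(15, 11): e=[12,-6,6] → ·
  covered (2 px):
    · · · · · · · · ·
    · · · · · · · · ·
    · · · · · · · · ·
    · · · · · · # · ·
    · · · · · · · # ·
    · · · · · · · · ·
    · · · · · · · · ·
    · · · · · · · · ·
    · · · · · · · · ·
T2:
  2·area = 74  (B↔C swapped to make it positive)
  edge (18, 9)→(4, 10): d=(-14,1) inclusive
  edge (4, 10)→(14, 4): d=(10,-6) inclusive
  edge (14, 4)→(18, 9): d=(4,5) inclusive
    (6,2)@(13, 5): e=[61,4,9] → #
    (7,2)@(15, 5): e=[59,16,-1] → ·
    (4,3)@(9, 7): e=[37,0,37] → #  [on edge]
    (5,3)@(11, 7): e=[35,12,27] → #
    (7,3)@(15, 7): e=[31,36,7] → #
    (8,3)@(17, 7): e=[29,48,-3] → ·
    (3,4)@(7, 9): e=[11,8,55] → #
    (8,4)@(17, 9): e=[1,68,5] → #
    (3,5)@(7, 11): e=[-17,28,63] → ·
    (4,5)@(9, 11): e=[-19,40,53] → ·
    (5,5)@(11, 11): e=[-21,52,43] → ·
    (6,5)@(13, 11): e=[-23,64,33] → ·
  covered (11 px):
    · · · · · · · · ·
    · · · · · · · · ·
    · · · · · · # · ·
    · · · · # # # # ·
    · · · # # # # # #
    · · · · · · · · ·
    · · · · · · · · ·
    · · · · · · · · ·
    · · · · · · · · ·
T3:
  2·area = 17  (B↔C swapped to make it positive)
  edge (16, 10)→(15, 13): d=(-1,3) inclusive
  edge (15, 13)→(12, 5): d=(-3,-8) inclusive
  edge (12, 5)→(16, 10): d=(4,5) inclusive
    (6,3)@(13, 7): e=[12,2,3] → #
    (7,3)@(15, 7): e=[6,18,-7] → ·
    (8,3)@(17, 7): e=[0,34,-17] → ·  [on edge]
    (6,4)@(13, 9): e=[10,-4,11] → ·
    (7,4)@(15, 9): e=[4,12,1] → #
    (8,4)@(17, 9): e=[-2,28,-9] → ·
    (7,5)@(15, 11): e=[2,6,9] → #
    (8,5)@(17, 11): e=[-4,22,-1] → ·
    (7,6)@(15, 13): e=[0,0,17] → #  [on edge]
    (8,6)@(17, 13): e=[-6,16,7] → ·
    (7,7)@(15, 15): e=[-2,-6,25] → ·
  covered (4 px):
    · · · · · · · · ·
    · · · · · · · · ·
    · · · · · · · · ·
    · · · · · · # · ·
    · · · · · · · # ·
    · · · · · · · # ·
    · · · · · · · # ·
    · · · · · · · · ·
    · · · · · · · · ·

Z-buffer (winner per pixel, '.' = empty):
  . . . . . . . . .
  . . . . . . . . .
  . . . . . . 2 . .
  . . . . 2 0 1 2 .
  . . . 0 0 2 2 1 2
  . . 0 0 . . . 3 .
  . 0 0 . . . . 3 .
  . 0 . . . . . . .
  . . . . . . . . .

Final: 0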